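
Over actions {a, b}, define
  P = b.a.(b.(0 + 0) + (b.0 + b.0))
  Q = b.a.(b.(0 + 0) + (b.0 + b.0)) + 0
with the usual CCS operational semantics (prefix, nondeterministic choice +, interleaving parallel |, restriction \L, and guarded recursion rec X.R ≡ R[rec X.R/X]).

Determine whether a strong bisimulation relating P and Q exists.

P ~ Q

Reachable graph of P (5 states):
  s0 = b.a.(b.(0 + 0) + (b.0 + b.0)) → ··b··> s1
  s1 = a.(b.(0 + 0) + (b.0 + b.0)) → ··a··> s2
  s2 = b.(0 + 0) + (b.0 + b.0) → ··b··> s3, ··b··> s4
  s3 = 0 → ∅
  s4 = 0 + 0 → ∅
Reachable graph of Q (5 states):
  t0 = b.a.(b.(0 + 0) + (b.0 + b.0)) + 0 → ··b··> t1
  t1 = a.(b.(0 + 0) + (b.0 + b.0)) → ··a··> t2
  t2 = b.(0 + 0) + (b.0 + b.0) → ··b··> t3, ··b··> t4
  t3 = 0 → ∅
  t4 = 0 + 0 → ∅
Bisimilarity quotient blocks:
  B0 = {s0, t0}
  B1 = {s1, t1}
  B2 = {s2, t2}
  B3 = {s3, s4, t3, t4}
s0 ∈ B0, t0 ∈ B0 → same block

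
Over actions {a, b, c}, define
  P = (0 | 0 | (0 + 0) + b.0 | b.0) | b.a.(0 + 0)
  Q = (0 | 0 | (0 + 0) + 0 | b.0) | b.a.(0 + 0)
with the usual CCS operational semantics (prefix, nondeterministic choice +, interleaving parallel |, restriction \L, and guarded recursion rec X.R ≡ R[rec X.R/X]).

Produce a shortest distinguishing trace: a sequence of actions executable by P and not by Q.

bbb

P's transition system — 12 states:
  s0 = (0 | 0 | (0 + 0) + b.0 | b.0) | b.a.(0 + 0) | -b-> s1, -b-> s2, -b-> s3
  s1 = (0 | 0 | (0 + 0) + b.0 | b.0) | a.(0 + 0) | -a-> s4, -b-> s5, -b-> s6
  s2 = 0 | b.0 | b.a.(0 + 0) | -b-> s5, -b-> s7
  s3 = b.0 | 0 | b.a.(0 + 0) | -b-> s6, -b-> s7
  s4 = (0 | 0 | (0 + 0) + b.0 | b.0) | (0 + 0) | -b-> s8, -b-> s9
  s5 = 0 | b.0 | a.(0 + 0) | -a-> s8, -b-> s10
  s6 = b.0 | 0 | a.(0 + 0) | -a-> s9, -b-> s10
  s7 = 0 | 0 | b.a.(0 + 0) | -b-> s10
  s8 = 0 | b.0 | (0 + 0) | -b-> s11
  s9 = b.0 | 0 | (0 + 0) | -b-> s11
  s10 = 0 | 0 | a.(0 + 0) | -a-> s11
  s11 = 0 | 0 | (0 + 0) | ·
Q's transition system — 6 states:
  t0 = (0 | 0 | (0 + 0) + 0 | b.0) | b.a.(0 + 0) | -b-> t1, -b-> t2
  t1 = (0 | 0 | (0 + 0) + 0 | b.0) | a.(0 + 0) | -a-> t3, -b-> t4
  t2 = 0 | 0 | b.a.(0 + 0) | -b-> t4
  t3 = (0 | 0 | (0 + 0) + 0 | b.0) | (0 + 0) | -b-> t5
  t4 = 0 | 0 | a.(0 + 0) | -a-> t5
  t5 = 0 | 0 | (0 + 0) | ·
Trace ⟨bbb⟩ through P, begin at {s0}:
  step 1 (b): {s1, s2, s3}
  step 2 (b): {s5, s6, s7}
  step 3 (b): {s10}
  P completes σ.
Trace ⟨bbb⟩ through Q, begin at {t0}:
  step 1 (b): {t1, t2}
  step 2 (b): {t4}
  step 3 (b): no successor for Q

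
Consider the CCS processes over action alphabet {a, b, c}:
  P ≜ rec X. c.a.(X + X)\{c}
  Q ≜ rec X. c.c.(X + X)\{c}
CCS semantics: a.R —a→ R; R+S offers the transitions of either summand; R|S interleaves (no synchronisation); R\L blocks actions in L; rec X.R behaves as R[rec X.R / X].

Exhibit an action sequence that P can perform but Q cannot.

Reachable graph of P (3 states):
  s0 = rec X. c.a.(X + X)\{c} | =c=> s1
  s1 = a.((rec X. c.a.(X + X)\{c}) + (rec X. c.a.(X + X)\{c}))\{c} | =a=> s2
  s2 = ((rec X. c.a.(X + X)\{c}) + (rec X. c.a.(X + X)\{c}))\{c} | ∅
Reachable graph of Q (3 states):
  t0 = rec X. c.c.(X + X)\{c} | =c=> t1
  t1 = c.((rec X. c.c.(X + X)\{c}) + (rec X. c.c.(X + X)\{c}))\{c} | =c=> t2
  t2 = ((rec X. c.c.(X + X)\{c}) + (rec X. c.c.(X + X)\{c}))\{c} | ∅
Run σ = ⟨ca⟩ on P: start {s0}
  [1] c ⇒ {s1}
  [2] a ⇒ {s2}
  P completes σ.
Run σ = ⟨ca⟩ on Q: start {t0}
  [1] c ⇒ {t1}
  [2] a ⇒ ∅ (Q stuck)

ca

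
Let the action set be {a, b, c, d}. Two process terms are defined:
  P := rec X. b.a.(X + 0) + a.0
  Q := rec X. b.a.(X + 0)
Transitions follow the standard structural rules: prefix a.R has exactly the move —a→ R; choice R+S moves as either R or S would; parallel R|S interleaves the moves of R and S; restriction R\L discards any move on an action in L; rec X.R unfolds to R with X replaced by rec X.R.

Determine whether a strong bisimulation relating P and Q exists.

not bisimilar

Reachable graph of P (4 states):
  u0 = rec X. b.a.(X + 0) + a.0 → ··a··> u1, ··b··> u2
  u1 = 0 → ∅
  u2 = a.((rec X. b.a.(X + 0) + a.0) + 0) → ··a··> u3
  u3 = (rec X. b.a.(X + 0) + a.0) + 0 → ··a··> u1, ··b··> u2
Reachable graph of Q (3 states):
  v0 = rec X. b.a.(X + 0) → ··b··> v1
  v1 = a.((rec X. b.a.(X + 0)) + 0) → ··a··> v2
  v2 = (rec X. b.a.(X + 0)) + 0 → ··b··> v1
Partition-refinement fixed point:
  B0 = {u0, u3}
  B1 = {u1}
  B2 = {u2}
  B3 = {v0, v2}
  B4 = {v1}
u0 ∈ B0, v0 ∈ B3 → different blocks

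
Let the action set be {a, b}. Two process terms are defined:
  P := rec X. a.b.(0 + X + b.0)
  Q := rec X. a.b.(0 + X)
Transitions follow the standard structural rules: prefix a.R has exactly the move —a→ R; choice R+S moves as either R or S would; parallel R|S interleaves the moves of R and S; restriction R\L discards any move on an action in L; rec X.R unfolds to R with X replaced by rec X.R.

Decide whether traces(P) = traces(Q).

trace-distinct — witness ⟨abb⟩

P's transition system — 4 states:
  m0 = rec X. a.b.(0 + X + b.0) ⊢ ··a··> m1
  m1 = b.(0 + (rec X. a.b.(0 + X + b.0)) + b.0) ⊢ ··b··> m2
  m2 = 0 + (rec X. a.b.(0 + X + b.0)) + b.0 ⊢ ··a··> m1, ··b··> m3
  m3 = 0 ⊢ deadlocked
Q's transition system — 3 states:
  n0 = rec X. a.b.(0 + X) ⊢ ··a··> n1
  n1 = b.(0 + (rec X. a.b.(0 + X))) ⊢ ··b··> n2
  n2 = 0 + (rec X. a.b.(0 + X)) ⊢ ··a··> n1
Executing abb from P (initial set {m0}):
  [1] a ⇒ {m1}
  [2] b ⇒ {m2}
  [3] b ⇒ {m3}
  P completes σ.
Executing abb from Q (initial set {n0}):
  [1] a ⇒ {n1}
  [2] b ⇒ {n2}
  [3] b ⇒ ∅ (Q stuck)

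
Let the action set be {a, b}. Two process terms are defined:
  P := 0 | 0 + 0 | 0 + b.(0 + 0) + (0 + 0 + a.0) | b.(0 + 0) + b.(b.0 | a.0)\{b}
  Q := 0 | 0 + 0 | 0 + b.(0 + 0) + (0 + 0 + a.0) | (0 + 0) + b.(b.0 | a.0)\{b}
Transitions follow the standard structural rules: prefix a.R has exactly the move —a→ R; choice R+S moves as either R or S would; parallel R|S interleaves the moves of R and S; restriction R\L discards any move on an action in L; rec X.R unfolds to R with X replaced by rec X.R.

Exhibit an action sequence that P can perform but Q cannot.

ab

Reachable graph of P (7 states):
  u0 = 0 | 0 + 0 | 0 + b.(0 + 0) + (0 + 0 + a.0) | b.(0 + 0) + b.(b.0 | a.0)\{b} → ··a··> u1, ··b··> u2, ··b··> u3, ··b··> u4
  u1 = 0 | b.(0 + 0) → ··b··> u5
  u2 = (0 + 0 + a.0) | (0 + 0) → ··a··> u5
  u3 = (b.0 | a.0)\{b} → ··a··> u6
  u4 = 0 + 0 → (no moves)
  u5 = 0 | (0 + 0) → (no moves)
  u6 = (b.0 | 0)\{b} → (no moves)
Reachable graph of Q (5 states):
  v0 = 0 | 0 + 0 | 0 + b.(0 + 0) + (0 + 0 + a.0) | (0 + 0) + b.(b.0 | a.0)\{b} → ··a··> v1, ··b··> v2, ··b··> v3
  v1 = 0 | (0 + 0) → (no moves)
  v2 = (b.0 | a.0)\{b} → ··a··> v4
  v3 = 0 + 0 → (no moves)
  v4 = (b.0 | 0)\{b} → (no moves)
Trace ⟨ab⟩ through P, begin at {u0}:
  after a @ step 1: {u1}
  after b @ step 2: {u5}
  — P admits the full trace.
Trace ⟨ab⟩ through Q, begin at {v0}:
  after a @ step 1: {v1}
  after b @ step 2: ∅ (Q stuck)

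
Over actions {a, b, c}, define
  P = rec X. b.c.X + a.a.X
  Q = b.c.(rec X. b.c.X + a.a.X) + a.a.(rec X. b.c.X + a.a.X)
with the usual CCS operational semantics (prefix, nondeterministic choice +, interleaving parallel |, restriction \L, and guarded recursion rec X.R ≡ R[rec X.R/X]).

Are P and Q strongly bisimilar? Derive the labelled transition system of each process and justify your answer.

P's transition system — 3 states:
  s0 = rec X. b.c.X + a.a.X has moves ··a··> s1, ··b··> s2
  s1 = a.(rec X. b.c.X + a.a.X) has moves ··a··> s0
  s2 = c.(rec X. b.c.X + a.a.X) has moves ··c··> s0
Q's transition system — 4 states:
  t0 = b.c.(rec X. b.c.X + a.a.X) + a.a.(rec X. b.c.X + a.a.X) has moves ··a··> t1, ··b··> t2
  t1 = a.(rec X. b.c.X + a.a.X) has moves ··a··> t3
  t2 = c.(rec X. b.c.X + a.a.X) has moves ··c··> t3
  t3 = rec X. b.c.X + a.a.X has moves ··a··> t1, ··b··> t2
Partition-refinement fixed point:
  B0 = {s0, t0, t3}
  B1 = {s1, t1}
  B2 = {s2, t2}
s0 ∈ B0, t0 ∈ B0 → same block

bisimilar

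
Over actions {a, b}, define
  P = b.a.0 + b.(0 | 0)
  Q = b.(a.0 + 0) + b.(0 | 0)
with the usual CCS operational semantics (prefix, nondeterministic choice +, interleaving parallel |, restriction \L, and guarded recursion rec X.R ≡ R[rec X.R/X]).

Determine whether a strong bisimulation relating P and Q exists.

Reachable graph of P (4 states):
  p0 = b.a.0 + b.(0 | 0) has moves ··b··> p1, ··b··> p2
  p1 = 0 | 0 has moves ∅
  p2 = a.0 has moves ··a··> p3
  p3 = 0 has moves ∅
Reachable graph of Q (4 states):
  q0 = b.(a.0 + 0) + b.(0 | 0) has moves ··b··> q1, ··b··> q2
  q1 = 0 | 0 has moves ∅
  q2 = a.0 + 0 has moves ··a··> q3
  q3 = 0 has moves ∅
Coarsest stable partition (strong bisimilarity classes):
  B0 = {p0, q0}
  B1 = {p2, q2}
  B2 = {p1, p3, q1, q3}
p0 ∈ B0, q0 ∈ B0 → same block

bisimilar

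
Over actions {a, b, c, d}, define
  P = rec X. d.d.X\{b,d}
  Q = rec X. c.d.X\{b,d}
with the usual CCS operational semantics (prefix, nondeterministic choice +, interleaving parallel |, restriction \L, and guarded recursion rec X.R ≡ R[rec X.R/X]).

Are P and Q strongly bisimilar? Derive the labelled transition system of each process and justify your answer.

P ≁ Q

Reachable graph of P (3 states):
  s0 = rec X. d.d.X\{b,d} ⊢ --d--▸ s1
  s1 = d.(rec X. d.d.X\{b,d})\{b,d} ⊢ --d--▸ s2
  s2 = (rec X. d.d.X\{b,d})\{b,d} ⊢ ∅
Reachable graph of Q (4 states):
  t0 = rec X. c.d.X\{b,d} ⊢ --c--▸ t1
  t1 = d.(rec X. c.d.X\{b,d})\{b,d} ⊢ --d--▸ t2
  t2 = (rec X. c.d.X\{b,d})\{b,d} ⊢ --c--▸ t3
  t3 = (d.(rec X. c.d.X\{b,d})\{b,d})\{b,d} ⊢ ∅
Coarsest stable partition (strong bisimilarity classes):
  B0 = {s0}
  B1 = {s1}
  B2 = {s2, t3}
  B3 = {t0}
  B4 = {t1}
  B5 = {t2}
s0 ∈ B0, t0 ∈ B3 → different blocks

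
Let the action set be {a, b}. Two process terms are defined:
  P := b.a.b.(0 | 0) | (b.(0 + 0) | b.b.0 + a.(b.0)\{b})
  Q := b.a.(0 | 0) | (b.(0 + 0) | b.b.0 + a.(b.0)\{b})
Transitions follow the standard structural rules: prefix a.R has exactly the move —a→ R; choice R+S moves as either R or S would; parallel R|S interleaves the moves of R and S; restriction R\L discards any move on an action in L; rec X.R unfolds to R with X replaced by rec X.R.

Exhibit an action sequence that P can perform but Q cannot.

LTS(P): 28 reachable states
  u0 = b.a.b.(0 | 0) | (b.(0 + 0) | b.b.0 + a.(b.0)\{b}) | —a→ u1, —b→ u2, —b→ u3, —b→ u4
  u1 = b.a.b.(0 | 0) | (b.0)\{b} | —b→ u5
  u2 = a.b.(0 | 0) | (b.(0 + 0) | b.b.0 + a.(b.0)\{b}) | —a→ u5, —a→ u6, —b→ u7, —b→ u8
  u3 = b.a.b.(0 | 0) | ((0 + 0) | b.b.0) | —b→ u7, —b→ u9
  u4 = b.a.b.(0 | 0) | (b.(0 + 0) | b.0) | —b→ u10, —b→ u8, —b→ u9
  u5 = a.b.(0 | 0) | (b.0)\{b} | —a→ u11
  u6 = b.(0 | 0) | (b.(0 + 0) | b.b.0 + a.(b.0)\{b}) | —a→ u11, —b→ u12, —b→ u13, —b→ u14
  u7 = a.b.(0 | 0) | ((0 + 0) | b.b.0) | —a→ u13, —b→ u15
  u8 = a.b.(0 | 0) | (b.(0 + 0) | b.0) | —a→ u14, —b→ u15, —b→ u16
  u9 = b.a.b.(0 | 0) | ((0 + 0) | b.0) | —b→ u15, —b→ u17
  u10 = b.a.b.(0 | 0) | (b.(0 + 0) | 0) | —b→ u16, —b→ u17
  u11 = b.(0 | 0) | (b.0)\{b} | —b→ u18
  u12 = 0 | 0 | (b.(0 + 0) | b.b.0 + a.(b.0)\{b}) | —a→ u18, —b→ u19, —b→ u20
  u13 = b.(0 | 0) | ((0 + 0) | b.b.0) | —b→ u19, —b→ u21
  u14 = b.(0 | 0) | (b.(0 + 0) | b.0) | —b→ u20, —b→ u21, —b→ u22
  u15 = a.b.(0 | 0) | ((0 + 0) | b.0) | —a→ u21, —b→ u23
  u16 = a.b.(0 | 0) | (b.(0 + 0) | 0) | —a→ u22, —b→ u23
  u17 = b.a.b.(0 | 0) | ((0 + 0) | 0) | —b→ u23
  u18 = 0 | 0 | (b.0)\{b} | ∅
  u19 = 0 | 0 | ((0 + 0) | b.b.0) | —b→ u24
  u20 = 0 | 0 | (b.(0 + 0) | b.0) | —b→ u24, —b→ u25
  u21 = b.(0 | 0) | ((0 + 0) | b.0) | —b→ u24, —b→ u26
  u22 = b.(0 | 0) | (b.(0 + 0) | 0) | —b→ u25, —b→ u26
  u23 = a.b.(0 | 0) | ((0 + 0) | 0) | —a→ u26
  u24 = 0 | 0 | ((0 + 0) | b.0) | —b→ u27
  u25 = 0 | 0 | (b.(0 + 0) | 0) | —b→ u27
  u26 = b.(0 | 0) | ((0 + 0) | 0) | —b→ u27
  u27 = 0 | 0 | ((0 + 0) | 0) | ∅
LTS(Q): 21 reachable states
  v0 = b.a.(0 | 0) | (b.(0 + 0) | b.b.0 + a.(b.0)\{b}) | —a→ v1, —b→ v2, —b→ v3, —b→ v4
  v1 = b.a.(0 | 0) | (b.0)\{b} | —b→ v5
  v2 = a.(0 | 0) | (b.(0 + 0) | b.b.0 + a.(b.0)\{b}) | —a→ v5, —a→ v6, —b→ v7, —b→ v8
  v3 = b.a.(0 | 0) | ((0 + 0) | b.b.0) | —b→ v7, —b→ v9
  v4 = b.a.(0 | 0) | (b.(0 + 0) | b.0) | —b→ v10, —b→ v8, —b→ v9
  v5 = a.(0 | 0) | (b.0)\{b} | —a→ v11
  v6 = 0 | 0 | (b.(0 + 0) | b.b.0 + a.(b.0)\{b}) | —a→ v11, —b→ v12, —b→ v13
  v7 = a.(0 | 0) | ((0 + 0) | b.b.0) | —a→ v12, —b→ v14
  v8 = a.(0 | 0) | (b.(0 + 0) | b.0) | —a→ v13, —b→ v14, —b→ v15
  v9 = b.a.(0 | 0) | ((0 + 0) | b.0) | —b→ v14, —b→ v16
  v10 = b.a.(0 | 0) | (b.(0 + 0) | 0) | —b→ v15, —b→ v16
  v11 = 0 | 0 | (b.0)\{b} | ∅
  v12 = 0 | 0 | ((0 + 0) | b.b.0) | —b→ v17
  v13 = 0 | 0 | (b.(0 + 0) | b.0) | —b→ v17, —b→ v18
  v14 = a.(0 | 0) | ((0 + 0) | b.0) | —a→ v17, —b→ v19
  v15 = a.(0 | 0) | (b.(0 + 0) | 0) | —a→ v18, —b→ v19
  v16 = b.a.(0 | 0) | ((0 + 0) | 0) | —b→ v19
  v17 = 0 | 0 | ((0 + 0) | b.0) | —b→ v20
  v18 = 0 | 0 | (b.(0 + 0) | 0) | —b→ v20
  v19 = a.(0 | 0) | ((0 + 0) | 0) | —a→ v20
  v20 = 0 | 0 | ((0 + 0) | 0) | ∅
Executing abab from P (initial set {u0}):
  step 1 (a): {u1}
  step 2 (b): {u5}
  step 3 (a): {u11}
  step 4 (b): {u18}
  — P admits the full trace.
Executing abab from Q (initial set {v0}):
  step 1 (a): {v1}
  step 2 (b): {v5}
  step 3 (a): {v11}
  step 4 (b): ∅ (Q stuck)

abab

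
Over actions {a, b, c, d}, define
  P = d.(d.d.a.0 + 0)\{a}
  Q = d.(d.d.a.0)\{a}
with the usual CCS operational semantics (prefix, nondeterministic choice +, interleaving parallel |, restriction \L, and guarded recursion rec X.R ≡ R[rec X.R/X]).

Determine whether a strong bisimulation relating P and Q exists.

LTS(P): 4 reachable states
  p0 = d.(d.d.a.0 + 0)\{a} → ··d··> p1
  p1 = (d.d.a.0 + 0)\{a} → ··d··> p2
  p2 = (d.a.0)\{a} → ··d··> p3
  p3 = (a.0)\{a} → deadlocked
LTS(Q): 4 reachable states
  q0 = d.(d.d.a.0)\{a} → ··d··> q1
  q1 = (d.d.a.0)\{a} → ··d··> q2
  q2 = (d.a.0)\{a} → ··d··> q3
  q3 = (a.0)\{a} → deadlocked
Coarsest stable partition (strong bisimilarity classes):
  B0 = {p0, q0}
  B1 = {p1, q1}
  B2 = {p2, q2}
  B3 = {p3, q3}
p0 ∈ B0, q0 ∈ B0 → same block

YES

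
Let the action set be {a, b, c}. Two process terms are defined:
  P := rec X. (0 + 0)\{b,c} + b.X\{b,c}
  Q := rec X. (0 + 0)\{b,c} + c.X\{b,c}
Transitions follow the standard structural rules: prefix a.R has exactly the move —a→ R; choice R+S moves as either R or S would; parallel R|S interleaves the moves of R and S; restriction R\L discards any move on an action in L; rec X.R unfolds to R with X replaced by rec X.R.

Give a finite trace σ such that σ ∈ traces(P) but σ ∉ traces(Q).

P's transition system — 2 states:
  m0 = rec X. (0 + 0)\{b,c} + b.X\{b,c} has moves —b→ m1
  m1 = (rec X. (0 + 0)\{b,c} + b.X\{b,c})\{b,c} has moves ∅
Q's transition system — 2 states:
  n0 = rec X. (0 + 0)\{b,c} + c.X\{b,c} has moves —c→ n1
  n1 = (rec X. (0 + 0)\{b,c} + c.X\{b,c})\{b,c} has moves ∅
Trace ⟨b⟩ through P, begin at {m0}:
  step 1 (b): {m1}
  — P admits the full trace.
Trace ⟨b⟩ through Q, begin at {n0}:
  step 1 (b): ∅  — Q cannot continue

b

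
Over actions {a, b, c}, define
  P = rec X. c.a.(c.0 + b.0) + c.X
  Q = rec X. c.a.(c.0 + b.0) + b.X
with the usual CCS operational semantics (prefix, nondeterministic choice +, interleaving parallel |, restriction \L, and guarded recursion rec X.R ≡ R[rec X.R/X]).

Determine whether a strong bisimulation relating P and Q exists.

not bisimilar

Reachable graph of P (4 states):
  m0 = rec X. c.a.(c.0 + b.0) + c.X has moves —c→ m0, —c→ m1
  m1 = a.(c.0 + b.0) has moves —a→ m2
  m2 = c.0 + b.0 has moves —b→ m3, —c→ m3
  m3 = 0 has moves stopped
Reachable graph of Q (4 states):
  n0 = rec X. c.a.(c.0 + b.0) + b.X has moves —b→ n0, —c→ n1
  n1 = a.(c.0 + b.0) has moves —a→ n2
  n2 = c.0 + b.0 has moves —b→ n3, —c→ n3
  n3 = 0 has moves stopped
Bisimilarity quotient blocks:
  B0 = {m0}
  B1 = {m1, n1}
  B2 = {m2, n2}
  B3 = {m3, n3}
  B4 = {n0}
m0 ∈ B0, n0 ∈ B4 → different blocks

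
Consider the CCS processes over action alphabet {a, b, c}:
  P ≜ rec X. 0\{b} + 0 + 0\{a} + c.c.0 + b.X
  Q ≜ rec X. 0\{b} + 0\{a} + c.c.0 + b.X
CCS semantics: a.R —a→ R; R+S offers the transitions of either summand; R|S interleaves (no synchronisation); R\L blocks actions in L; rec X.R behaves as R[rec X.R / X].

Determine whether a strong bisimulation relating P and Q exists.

P ~ Q

LTS(P): 3 reachable states
  s0 = rec X. 0\{b} + 0 + 0\{a} + c.c.0 + b.X | —b→ s0, —c→ s1
  s1 = c.0 | —c→ s2
  s2 = 0 | ·
LTS(Q): 3 reachable states
  t0 = rec X. 0\{b} + 0\{a} + c.c.0 + b.X | —b→ t0, —c→ t1
  t1 = c.0 | —c→ t2
  t2 = 0 | ·
Partition-refinement fixed point:
  B0 = {s0, t0}
  B1 = {s1, t1}
  B2 = {s2, t2}
s0 ∈ B0, t0 ∈ B0 → same block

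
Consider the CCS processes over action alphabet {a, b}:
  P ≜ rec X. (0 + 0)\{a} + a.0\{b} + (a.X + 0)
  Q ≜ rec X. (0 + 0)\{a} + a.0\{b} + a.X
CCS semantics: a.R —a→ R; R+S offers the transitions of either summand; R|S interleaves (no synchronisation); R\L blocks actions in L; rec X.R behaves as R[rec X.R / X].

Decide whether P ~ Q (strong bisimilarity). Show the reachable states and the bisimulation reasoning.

P's transition system — 2 states:
  m0 = rec X. (0 + 0)\{a} + a.0\{b} + (a.X + 0) :: ··a··> m0, ··a··> m1
  m1 = 0\{b} :: ∅
Q's transition system — 2 states:
  n0 = rec X. (0 + 0)\{a} + a.0\{b} + a.X :: ··a··> n0, ··a··> n1
  n1 = 0\{b} :: ∅
Partition-refinement fixed point:
  B0 = {m0, n0}
  B1 = {m1, n1}
m0 ∈ B0, n0 ∈ B0 → same block

bisimilar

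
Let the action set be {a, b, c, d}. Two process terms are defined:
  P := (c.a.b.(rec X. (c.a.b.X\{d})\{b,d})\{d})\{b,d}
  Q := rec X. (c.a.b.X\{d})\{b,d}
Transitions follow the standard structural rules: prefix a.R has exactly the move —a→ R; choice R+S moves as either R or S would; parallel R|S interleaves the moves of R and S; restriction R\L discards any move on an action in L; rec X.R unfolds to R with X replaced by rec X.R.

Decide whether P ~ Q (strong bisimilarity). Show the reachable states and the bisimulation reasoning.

P's transition system — 3 states:
  p0 = (c.a.b.(rec X. (c.a.b.X\{d})\{b,d})\{d})\{b,d} → --c--▸ p1
  p1 = (a.b.(rec X. (c.a.b.X\{d})\{b,d})\{d})\{b,d} → --a--▸ p2
  p2 = (b.(rec X. (c.a.b.X\{d})\{b,d})\{d})\{b,d} → stopped
Q's transition system — 3 states:
  q0 = rec X. (c.a.b.X\{d})\{b,d} → --c--▸ q1
  q1 = (a.b.(rec X. (c.a.b.X\{d})\{b,d})\{d})\{b,d} → --a--▸ q2
  q2 = (b.(rec X. (c.a.b.X\{d})\{b,d})\{d})\{b,d} → stopped
Coarsest stable partition (strong bisimilarity classes):
  B0 = {p0, q0}
  B1 = {p1, q1}
  B2 = {p2, q2}
p0 ∈ B0, q0 ∈ B0 → same block

P ~ Q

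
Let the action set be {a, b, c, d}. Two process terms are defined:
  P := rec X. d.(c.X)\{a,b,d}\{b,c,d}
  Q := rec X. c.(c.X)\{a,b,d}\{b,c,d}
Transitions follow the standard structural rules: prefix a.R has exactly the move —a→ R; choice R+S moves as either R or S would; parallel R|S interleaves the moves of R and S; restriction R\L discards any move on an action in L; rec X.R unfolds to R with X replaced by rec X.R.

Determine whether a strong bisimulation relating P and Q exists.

Reachable graph of P (2 states):
  u0 = rec X. d.(c.X)\{a,b,d}\{b,c,d} ⊢ =d=> u1
  u1 = (c.(rec X. d.(c.X)\{a,b,d}\{b,c,d}))\{a,b,d}\{b,c,d} ⊢ deadlocked
Reachable graph of Q (2 states):
  v0 = rec X. c.(c.X)\{a,b,d}\{b,c,d} ⊢ =c=> v1
  v1 = (c.(rec X. c.(c.X)\{a,b,d}\{b,c,d}))\{a,b,d}\{b,c,d} ⊢ deadlocked
Coarsest stable partition (strong bisimilarity classes):
  B0 = {u0}
  B1 = {u1, v1}
  B2 = {v0}
u0 ∈ B0, v0 ∈ B2 → different blocks

not bisimilar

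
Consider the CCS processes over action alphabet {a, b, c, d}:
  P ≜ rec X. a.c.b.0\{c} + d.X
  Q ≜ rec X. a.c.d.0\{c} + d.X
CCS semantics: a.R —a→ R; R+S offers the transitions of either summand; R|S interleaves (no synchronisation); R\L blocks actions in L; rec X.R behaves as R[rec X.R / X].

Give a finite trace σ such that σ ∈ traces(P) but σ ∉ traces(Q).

LTS(P): 4 reachable states
  s0 = rec X. a.c.b.0\{c} + d.X | —a→ s1, —d→ s0
  s1 = c.b.0\{c} | —c→ s2
  s2 = b.0\{c} | —b→ s3
  s3 = 0\{c} | ·
LTS(Q): 4 reachable states
  t0 = rec X. a.c.d.0\{c} + d.X | —a→ t1, —d→ t0
  t1 = c.d.0\{c} | —c→ t2
  t2 = d.0\{c} | —d→ t3
  t3 = 0\{c} | ·
Executing acb from P (initial set {s0}):
  after a @ step 1: {s1}
  after c @ step 2: {s2}
  after b @ step 3: {s3}
  — P admits the full trace.
Executing acb from Q (initial set {t0}):
  after a @ step 1: {t1}
  after c @ step 2: {t2}
  after b @ step 3: no successor for Q

acb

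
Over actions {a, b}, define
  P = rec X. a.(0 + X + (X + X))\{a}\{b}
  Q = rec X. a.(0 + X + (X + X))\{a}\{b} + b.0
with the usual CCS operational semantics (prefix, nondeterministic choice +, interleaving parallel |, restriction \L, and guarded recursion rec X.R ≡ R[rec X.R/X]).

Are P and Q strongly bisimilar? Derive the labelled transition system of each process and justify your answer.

P's transition system — 2 states:
  u0 = rec X. a.(0 + X + (X + X))\{a}\{b} :: -a-> u1
  u1 = (0 + (rec X. a.(0 + X + (X + X))\{a}\{b}) + ((rec X. a.(0 + X + (X + X))\{a}\{b}) + (rec X. a.(0 + X + (X + X))\{a}\{b})))\{a}\{b} :: deadlocked
Q's transition system — 3 states:
  v0 = rec X. a.(0 + X + (X + X))\{a}\{b} + b.0 :: -a-> v1, -b-> v2
  v1 = (0 + (rec X. a.(0 + X + (X + X))\{a}\{b} + b.0) + ((rec X. a.(0 + X + (X + X))\{a}\{b} + b.0) + (rec X. a.(0 + X + (X + X))\{a}\{b} + b.0)))\{a}\{b} :: deadlocked
  v2 = 0 :: deadlocked
Partition-refinement fixed point:
  B0 = {u0}
  B1 = {u1, v1, v2}
  B2 = {v0}
u0 ∈ B0, v0 ∈ B2 → different blocks

NO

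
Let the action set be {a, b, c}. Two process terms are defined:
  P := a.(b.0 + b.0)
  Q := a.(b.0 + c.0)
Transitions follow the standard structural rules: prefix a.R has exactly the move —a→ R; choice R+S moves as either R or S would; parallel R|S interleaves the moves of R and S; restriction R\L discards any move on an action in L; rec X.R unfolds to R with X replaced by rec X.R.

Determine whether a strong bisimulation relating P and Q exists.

not bisimilar

Reachable graph of P (3 states):
  m0 = a.(b.0 + b.0) | -a-> m1
  m1 = b.0 + b.0 | -b-> m2
  m2 = 0 | ·
Reachable graph of Q (3 states):
  n0 = a.(b.0 + c.0) | -a-> n1
  n1 = b.0 + c.0 | -b-> n2, -c-> n2
  n2 = 0 | ·
Partition-refinement fixed point:
  B0 = {m0}
  B1 = {m1}
  B2 = {m2, n2}
  B3 = {n0}
  B4 = {n1}
m0 ∈ B0, n0 ∈ B3 → different blocks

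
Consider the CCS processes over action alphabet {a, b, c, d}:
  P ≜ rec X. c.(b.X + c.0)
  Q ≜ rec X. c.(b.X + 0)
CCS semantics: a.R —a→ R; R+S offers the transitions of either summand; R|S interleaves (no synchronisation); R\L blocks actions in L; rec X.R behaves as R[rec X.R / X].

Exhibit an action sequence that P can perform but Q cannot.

Reachable graph of P (3 states):
  u0 = rec X. c.(b.X + c.0) ⊢ ··c··> u1
  u1 = b.(rec X. c.(b.X + c.0)) + c.0 ⊢ ··b··> u0, ··c··> u2
  u2 = 0 ⊢ ∅
Reachable graph of Q (2 states):
  v0 = rec X. c.(b.X + 0) ⊢ ··c··> v1
  v1 = b.(rec X. c.(b.X + 0)) + 0 ⊢ ··b··> v0
Run σ = ⟨cc⟩ on P: start {u0}
  after c @ step 1: {u1}
  after c @ step 2: {u2}
  ✓ P
Run σ = ⟨cc⟩ on Q: start {v0}
  after c @ step 1: {v1}
  after c @ step 2: ∅  — Q cannot continue

cc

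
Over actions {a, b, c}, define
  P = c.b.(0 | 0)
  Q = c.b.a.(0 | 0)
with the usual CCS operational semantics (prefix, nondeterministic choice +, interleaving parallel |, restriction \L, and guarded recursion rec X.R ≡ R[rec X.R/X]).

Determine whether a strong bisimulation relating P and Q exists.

NO

Reachable graph of P (3 states):
  p0 = c.b.(0 | 0) has moves -c-> p1
  p1 = b.(0 | 0) has moves -b-> p2
  p2 = 0 | 0 has moves stopped
Reachable graph of Q (4 states):
  q0 = c.b.a.(0 | 0) has moves -c-> q1
  q1 = b.a.(0 | 0) has moves -b-> q2
  q2 = a.(0 | 0) has moves -a-> q3
  q3 = 0 | 0 has moves stopped
Partition-refinement fixed point:
  B0 = {p0}
  B1 = {p1}
  B2 = {p2, q3}
  B3 = {q0}
  B4 = {q1}
  B5 = {q2}
p0 ∈ B0, q0 ∈ B3 → different blocks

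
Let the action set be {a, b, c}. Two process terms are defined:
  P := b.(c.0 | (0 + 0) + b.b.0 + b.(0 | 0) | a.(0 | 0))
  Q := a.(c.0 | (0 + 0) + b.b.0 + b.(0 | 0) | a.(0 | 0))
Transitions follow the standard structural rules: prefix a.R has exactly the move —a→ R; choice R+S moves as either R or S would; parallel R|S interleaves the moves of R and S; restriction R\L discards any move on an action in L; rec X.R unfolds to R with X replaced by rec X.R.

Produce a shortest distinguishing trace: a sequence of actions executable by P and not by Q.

P's transition system — 8 states:
  p0 = b.(c.0 | (0 + 0) + b.b.0 + b.(0 | 0) | a.(0 | 0)) :: --b--▸ p1
  p1 = c.0 | (0 + 0) + b.b.0 + b.(0 | 0) | a.(0 | 0) :: --a--▸ p2, --b--▸ p3, --b--▸ p4, --c--▸ p5
  p2 = b.(0 | 0) | (0 | 0) :: --b--▸ p6
  p3 = 0 | 0 | a.(0 | 0) :: --a--▸ p6
  p4 = b.0 :: --b--▸ p7
  p5 = 0 | (0 + 0) :: stopped
  p6 = 0 | 0 | (0 | 0) :: stopped
  p7 = 0 :: stopped
Q's transition system — 8 states:
  q0 = a.(c.0 | (0 + 0) + b.b.0 + b.(0 | 0) | a.(0 | 0)) :: --a--▸ q1
  q1 = c.0 | (0 + 0) + b.b.0 + b.(0 | 0) | a.(0 | 0) :: --a--▸ q2, --b--▸ q3, --b--▸ q4, --c--▸ q5
  q2 = b.(0 | 0) | (0 | 0) :: --b--▸ q6
  q3 = 0 | 0 | a.(0 | 0) :: --a--▸ q6
  q4 = b.0 :: --b--▸ q7
  q5 = 0 | (0 + 0) :: stopped
  q6 = 0 | 0 | (0 | 0) :: stopped
  q7 = 0 :: stopped
Executing b from P (initial set {p0}):
  [1] b ⇒ {p1}
  P completes σ.
Executing b from Q (initial set {q0}):
  [1] b ⇒ no successor for Q

b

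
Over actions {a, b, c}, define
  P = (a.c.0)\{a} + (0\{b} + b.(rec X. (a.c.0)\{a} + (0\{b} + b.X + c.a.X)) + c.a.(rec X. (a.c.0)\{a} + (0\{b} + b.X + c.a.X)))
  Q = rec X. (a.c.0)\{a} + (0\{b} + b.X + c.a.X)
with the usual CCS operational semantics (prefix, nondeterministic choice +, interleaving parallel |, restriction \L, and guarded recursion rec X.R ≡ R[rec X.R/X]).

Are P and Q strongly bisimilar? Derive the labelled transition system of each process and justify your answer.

YES

LTS(P): 3 reachable states
  u0 = (a.c.0)\{a} + (0\{b} + b.(rec X. (a.c.0)\{a} + (0\{b} + b.X + c.a.X)) + c.a.(rec X. (a.c.0)\{a} + (0\{b} + b.X + c.a.X))) → --b--▸ u1, --c--▸ u2
  u1 = rec X. (a.c.0)\{a} + (0\{b} + b.X + c.a.X) → --b--▸ u1, --c--▸ u2
  u2 = a.(rec X. (a.c.0)\{a} + (0\{b} + b.X + c.a.X)) → --a--▸ u1
LTS(Q): 2 reachable states
  v0 = rec X. (a.c.0)\{a} + (0\{b} + b.X + c.a.X) → --b--▸ v0, --c--▸ v1
  v1 = a.(rec X. (a.c.0)\{a} + (0\{b} + b.X + c.a.X)) → --a--▸ v0
Bisimilarity quotient blocks:
  B0 = {u0, u1, v0}
  B1 = {u2, v1}
u0 ∈ B0, v0 ∈ B0 → same block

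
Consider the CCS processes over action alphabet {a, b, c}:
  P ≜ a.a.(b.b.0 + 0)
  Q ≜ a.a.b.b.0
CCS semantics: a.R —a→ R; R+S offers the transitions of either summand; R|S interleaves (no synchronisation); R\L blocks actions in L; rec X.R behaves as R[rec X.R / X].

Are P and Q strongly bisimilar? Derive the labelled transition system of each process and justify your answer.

Reachable graph of P (5 states):
  p0 = a.a.(b.b.0 + 0) has moves --a--▸ p1
  p1 = a.(b.b.0 + 0) has moves --a--▸ p2
  p2 = b.b.0 + 0 has moves --b--▸ p3
  p3 = b.0 has moves --b--▸ p4
  p4 = 0 has moves deadlocked
Reachable graph of Q (5 states):
  q0 = a.a.b.b.0 has moves --a--▸ q1
  q1 = a.b.b.0 has moves --a--▸ q2
  q2 = b.b.0 has moves --b--▸ q3
  q3 = b.0 has moves --b--▸ q4
  q4 = 0 has moves deadlocked
Coarsest stable partition (strong bisimilarity classes):
  B0 = {p0, q0}
  B1 = {p1, q1}
  B2 = {p2, q2}
  B3 = {p3, q3}
  B4 = {p4, q4}
p0 ∈ B0, q0 ∈ B0 → same block

P ~ Q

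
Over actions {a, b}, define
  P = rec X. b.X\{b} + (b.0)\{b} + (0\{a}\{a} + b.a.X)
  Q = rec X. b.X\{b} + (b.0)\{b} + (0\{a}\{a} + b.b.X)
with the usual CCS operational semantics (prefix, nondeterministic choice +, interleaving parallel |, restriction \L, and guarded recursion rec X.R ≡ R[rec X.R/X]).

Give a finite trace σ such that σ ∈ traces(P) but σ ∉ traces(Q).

P's transition system — 3 states:
  m0 = rec X. b.X\{b} + (b.0)\{b} + (0\{a}\{a} + b.a.X) has moves -b-> m1, -b-> m2
  m1 = (rec X. b.X\{b} + (b.0)\{b} + (0\{a}\{a} + b.a.X))\{b} has moves ∅
  m2 = a.(rec X. b.X\{b} + (b.0)\{b} + (0\{a}\{a} + b.a.X)) has moves -a-> m0
Q's transition system — 3 states:
  n0 = rec X. b.X\{b} + (b.0)\{b} + (0\{a}\{a} + b.b.X) has moves -b-> n1, -b-> n2
  n1 = (rec X. b.X\{b} + (b.0)\{b} + (0\{a}\{a} + b.b.X))\{b} has moves ∅
  n2 = b.(rec X. b.X\{b} + (b.0)\{b} + (0\{a}\{a} + b.b.X)) has moves -b-> n0
Run σ = ⟨ba⟩ on P: start {m0}
  after b @ step 1: {m1, m2}
  after a @ step 2: {m0}
  — P admits the full trace.
Run σ = ⟨ba⟩ on Q: start {n0}
  after b @ step 1: {n1, n2}
  after a @ step 2: ∅  — Q cannot continue

ba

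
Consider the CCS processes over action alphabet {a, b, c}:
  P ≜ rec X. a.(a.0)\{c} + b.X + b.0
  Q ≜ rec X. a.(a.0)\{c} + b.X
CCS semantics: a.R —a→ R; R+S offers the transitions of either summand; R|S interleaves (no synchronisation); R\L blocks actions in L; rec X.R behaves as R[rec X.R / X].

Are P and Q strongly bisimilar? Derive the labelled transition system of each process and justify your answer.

NO

P's transition system — 4 states:
  s0 = rec X. a.(a.0)\{c} + b.X + b.0 | ··a··> s1, ··b··> s0, ··b··> s2
  s1 = (a.0)\{c} | ··a··> s3
  s2 = 0 | stopped
  s3 = 0\{c} | stopped
Q's transition system — 3 states:
  t0 = rec X. a.(a.0)\{c} + b.X | ··a··> t1, ··b··> t0
  t1 = (a.0)\{c} | ··a··> t2
  t2 = 0\{c} | stopped
Partition-refinement fixed point:
  B0 = {s0}
  B1 = {s2, s3, t2}
  B2 = {s1, t1}
  B3 = {t0}
s0 ∈ B0, t0 ∈ B3 → different blocks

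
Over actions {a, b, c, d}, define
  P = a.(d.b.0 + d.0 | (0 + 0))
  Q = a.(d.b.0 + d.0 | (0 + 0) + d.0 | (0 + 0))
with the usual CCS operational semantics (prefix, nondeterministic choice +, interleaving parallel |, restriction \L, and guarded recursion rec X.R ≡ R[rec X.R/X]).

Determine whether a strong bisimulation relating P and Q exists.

LTS(P): 5 reachable states
  u0 = a.(d.b.0 + d.0 | (0 + 0)) → ··a··> u1
  u1 = d.b.0 + d.0 | (0 + 0) → ··d··> u2, ··d··> u3
  u2 = 0 | (0 + 0) → ·
  u3 = b.0 → ··b··> u4
  u4 = 0 → ·
LTS(Q): 5 reachable states
  v0 = a.(d.b.0 + d.0 | (0 + 0) + d.0 | (0 + 0)) → ··a··> v1
  v1 = d.b.0 + d.0 | (0 + 0) + d.0 | (0 + 0) → ··d··> v2, ··d··> v3
  v2 = 0 | (0 + 0) → ·
  v3 = b.0 → ··b··> v4
  v4 = 0 → ·
Coarsest stable partition (strong bisimilarity classes):
  B0 = {u0, v0}
  B1 = {u1, v1}
  B2 = {u3, v3}
  B3 = {u2, u4, v2, v4}
u0 ∈ B0, v0 ∈ B0 → same block

YES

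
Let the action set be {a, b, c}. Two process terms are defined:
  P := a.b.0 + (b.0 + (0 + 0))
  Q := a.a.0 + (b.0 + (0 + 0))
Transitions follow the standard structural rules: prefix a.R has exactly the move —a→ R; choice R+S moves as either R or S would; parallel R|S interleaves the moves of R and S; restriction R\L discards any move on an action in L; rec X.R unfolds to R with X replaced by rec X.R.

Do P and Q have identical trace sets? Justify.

LTS(P): 3 reachable states
  p0 = a.b.0 + (b.0 + (0 + 0)) :: =a=> p1, =b=> p2
  p1 = b.0 :: =b=> p2
  p2 = 0 :: deadlocked
LTS(Q): 3 reachable states
  q0 = a.a.0 + (b.0 + (0 + 0)) :: =a=> q1, =b=> q2
  q1 = a.0 :: =a=> q2
  q2 = 0 :: deadlocked
Executing ab from P (initial set {p0}):
  [1] a ⇒ {p1}
  [2] b ⇒ {p2}
  ✓ P
Executing ab from Q (initial set {q0}):
  [1] a ⇒ {q1}
  [2] b ⇒ ∅  — Q cannot continue

traces(P) ≠ traces(Q) — witness ⟨ab⟩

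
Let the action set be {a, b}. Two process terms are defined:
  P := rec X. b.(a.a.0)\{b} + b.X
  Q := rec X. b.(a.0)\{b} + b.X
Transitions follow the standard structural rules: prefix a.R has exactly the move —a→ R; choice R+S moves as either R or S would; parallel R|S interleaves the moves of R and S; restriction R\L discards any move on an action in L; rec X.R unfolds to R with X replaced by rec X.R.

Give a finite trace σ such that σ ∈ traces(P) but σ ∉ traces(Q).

baa

LTS(P): 4 reachable states
  u0 = rec X. b.(a.a.0)\{b} + b.X | --b--▸ u0, --b--▸ u1
  u1 = (a.a.0)\{b} | --a--▸ u2
  u2 = (a.0)\{b} | --a--▸ u3
  u3 = 0\{b} | stopped
LTS(Q): 3 reachable states
  v0 = rec X. b.(a.0)\{b} + b.X | --b--▸ v0, --b--▸ v1
  v1 = (a.0)\{b} | --a--▸ v2
  v2 = 0\{b} | stopped
Executing baa from P (initial set {u0}):
  after b @ step 1: {u0, u1}
  after a @ step 2: {u2}
  after a @ step 3: {u3}
  P completes σ.
Executing baa from Q (initial set {v0}):
  after b @ step 1: {v0, v1}
  after a @ step 2: {v2}
  after a @ step 3: ∅ (Q stuck)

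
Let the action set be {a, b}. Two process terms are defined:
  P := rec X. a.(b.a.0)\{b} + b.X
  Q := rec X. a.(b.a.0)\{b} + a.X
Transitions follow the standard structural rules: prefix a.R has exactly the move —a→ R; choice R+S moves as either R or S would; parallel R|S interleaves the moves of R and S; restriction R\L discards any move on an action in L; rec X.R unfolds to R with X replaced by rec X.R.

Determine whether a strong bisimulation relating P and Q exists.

LTS(P): 2 reachable states
  p0 = rec X. a.(b.a.0)\{b} + b.X has moves --a--▸ p1, --b--▸ p0
  p1 = (b.a.0)\{b} has moves ∅
LTS(Q): 2 reachable states
  q0 = rec X. a.(b.a.0)\{b} + a.X has moves --a--▸ q0, --a--▸ q1
  q1 = (b.a.0)\{b} has moves ∅
Partition-refinement fixed point:
  B0 = {p0}
  B1 = {p1, q1}
  B2 = {q0}
p0 ∈ B0, q0 ∈ B2 → different blocks

P ≁ Q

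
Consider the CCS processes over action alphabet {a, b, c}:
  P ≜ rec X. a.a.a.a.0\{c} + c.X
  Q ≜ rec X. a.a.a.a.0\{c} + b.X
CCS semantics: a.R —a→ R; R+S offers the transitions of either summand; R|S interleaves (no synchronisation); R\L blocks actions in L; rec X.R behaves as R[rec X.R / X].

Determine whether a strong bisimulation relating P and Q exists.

Reachable graph of P (5 states):
  p0 = rec X. a.a.a.a.0\{c} + c.X has moves -a-> p1, -c-> p0
  p1 = a.a.a.0\{c} has moves -a-> p2
  p2 = a.a.0\{c} has moves -a-> p3
  p3 = a.0\{c} has moves -a-> p4
  p4 = 0\{c} has moves ·
Reachable graph of Q (5 states):
  q0 = rec X. a.a.a.a.0\{c} + b.X has moves -a-> q1, -b-> q0
  q1 = a.a.a.0\{c} has moves -a-> q2
  q2 = a.a.0\{c} has moves -a-> q3
  q3 = a.0\{c} has moves -a-> q4
  q4 = 0\{c} has moves ·
Partition-refinement fixed point:
  B0 = {p0}
  B1 = {p1, q1}
  B2 = {p2, q2}
  B3 = {p3, q3}
  B4 = {p4, q4}
  B5 = {q0}
p0 ∈ B0, q0 ∈ B5 → different blocks

P ≁ Q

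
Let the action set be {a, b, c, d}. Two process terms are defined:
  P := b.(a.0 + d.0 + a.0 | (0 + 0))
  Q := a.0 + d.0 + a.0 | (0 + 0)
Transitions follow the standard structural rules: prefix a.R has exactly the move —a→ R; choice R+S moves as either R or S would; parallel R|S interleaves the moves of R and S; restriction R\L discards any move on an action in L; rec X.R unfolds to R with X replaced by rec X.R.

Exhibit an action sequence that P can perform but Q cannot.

b

LTS(P): 4 reachable states
  p0 = b.(a.0 + d.0 + a.0 | (0 + 0)) | --b--▸ p1
  p1 = a.0 + d.0 + a.0 | (0 + 0) | --a--▸ p2, --a--▸ p3, --d--▸ p2
  p2 = 0 | ·
  p3 = 0 | (0 + 0) | ·
LTS(Q): 3 reachable states
  q0 = a.0 + d.0 + a.0 | (0 + 0) | --a--▸ q1, --a--▸ q2, --d--▸ q1
  q1 = 0 | ·
  q2 = 0 | (0 + 0) | ·
Executing b from P (initial set {p0}):
  step 1 (b): {p1}
  — P admits the full trace.
Executing b from Q (initial set {q0}):
  step 1 (b): no successor for Q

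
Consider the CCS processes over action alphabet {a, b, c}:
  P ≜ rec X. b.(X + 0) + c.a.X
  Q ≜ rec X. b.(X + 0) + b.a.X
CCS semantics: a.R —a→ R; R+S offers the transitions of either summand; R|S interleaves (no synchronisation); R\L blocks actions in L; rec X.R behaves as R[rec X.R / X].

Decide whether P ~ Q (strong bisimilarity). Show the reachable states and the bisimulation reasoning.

LTS(P): 3 reachable states
  s0 = rec X. b.(X + 0) + c.a.X | ··b··> s1, ··c··> s2
  s1 = (rec X. b.(X + 0) + c.a.X) + 0 | ··b··> s1, ··c··> s2
  s2 = a.(rec X. b.(X + 0) + c.a.X) | ··a··> s0
LTS(Q): 3 reachable states
  t0 = rec X. b.(X + 0) + b.a.X | ··b··> t1, ··b··> t2
  t1 = (rec X. b.(X + 0) + b.a.X) + 0 | ··b··> t1, ··b··> t2
  t2 = a.(rec X. b.(X + 0) + b.a.X) | ··a··> t0
Coarsest stable partition (strong bisimilarity classes):
  B0 = {s0, s1}
  B1 = {s2}
  B2 = {t0, t1}
  B3 = {t2}
s0 ∈ B0, t0 ∈ B2 → different blocks

P ≁ Q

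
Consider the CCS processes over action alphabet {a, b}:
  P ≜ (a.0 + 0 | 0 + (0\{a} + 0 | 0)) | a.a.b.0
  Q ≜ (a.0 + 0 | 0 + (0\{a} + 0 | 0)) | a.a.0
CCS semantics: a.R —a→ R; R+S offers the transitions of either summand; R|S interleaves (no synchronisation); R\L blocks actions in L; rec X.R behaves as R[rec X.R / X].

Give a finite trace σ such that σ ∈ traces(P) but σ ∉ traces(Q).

LTS(P): 8 reachable states
  m0 = (a.0 + 0 | 0 + (0\{a} + 0 | 0)) | a.a.b.0 has moves =a=> m1, =a=> m2
  m1 = (a.0 + 0 | 0 + (0\{a} + 0 | 0)) | a.b.0 has moves =a=> m3, =a=> m4
  m2 = 0 | a.a.b.0 has moves =a=> m4
  m3 = (a.0 + 0 | 0 + (0\{a} + 0 | 0)) | b.0 has moves =a=> m5, =b=> m6
  m4 = 0 | a.b.0 has moves =a=> m5
  m5 = 0 | b.0 has moves =b=> m7
  m6 = (a.0 + 0 | 0 + (0\{a} + 0 | 0)) | 0 has moves =a=> m7
  m7 = 0 | 0 has moves stopped
LTS(Q): 6 reachable states
  n0 = (a.0 + 0 | 0 + (0\{a} + 0 | 0)) | a.a.0 has moves =a=> n1, =a=> n2
  n1 = (a.0 + 0 | 0 + (0\{a} + 0 | 0)) | a.0 has moves =a=> n3, =a=> n4
  n2 = 0 | a.a.0 has moves =a=> n4
  n3 = (a.0 + 0 | 0 + (0\{a} + 0 | 0)) | 0 has moves =a=> n5
  n4 = 0 | a.0 has moves =a=> n5
  n5 = 0 | 0 has moves stopped
Trace ⟨aab⟩ through P, begin at {m0}:
  after a @ step 1: {m1, m2}
  after a @ step 2: {m3, m4}
  after b @ step 3: {m6}
  — P admits the full trace.
Trace ⟨aab⟩ through Q, begin at {n0}:
  after a @ step 1: {n1, n2}
  after a @ step 2: {n3, n4}
  after b @ step 3: ∅ (Q stuck)

aab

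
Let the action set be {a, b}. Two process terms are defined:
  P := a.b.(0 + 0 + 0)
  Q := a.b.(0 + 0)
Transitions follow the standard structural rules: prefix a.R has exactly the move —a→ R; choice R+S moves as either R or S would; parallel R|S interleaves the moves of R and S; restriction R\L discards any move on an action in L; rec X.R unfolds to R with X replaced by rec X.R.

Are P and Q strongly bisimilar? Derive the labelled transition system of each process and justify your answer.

P ~ Q

P's transition system — 3 states:
  p0 = a.b.(0 + 0 + 0) ⊢ =a=> p1
  p1 = b.(0 + 0 + 0) ⊢ =b=> p2
  p2 = 0 + 0 + 0 ⊢ ∅
Q's transition system — 3 states:
  q0 = a.b.(0 + 0) ⊢ =a=> q1
  q1 = b.(0 + 0) ⊢ =b=> q2
  q2 = 0 + 0 ⊢ ∅
Bisimilarity quotient blocks:
  B0 = {p0, q0}
  B1 = {p1, q1}
  B2 = {p2, q2}
p0 ∈ B0, q0 ∈ B0 → same block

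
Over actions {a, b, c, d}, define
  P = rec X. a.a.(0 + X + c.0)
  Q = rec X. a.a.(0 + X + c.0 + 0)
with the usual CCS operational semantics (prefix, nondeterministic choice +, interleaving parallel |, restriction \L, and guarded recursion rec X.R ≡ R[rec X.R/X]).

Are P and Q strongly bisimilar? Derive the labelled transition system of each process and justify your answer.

LTS(P): 4 reachable states
  p0 = rec X. a.a.(0 + X + c.0) → =a=> p1
  p1 = a.(0 + (rec X. a.a.(0 + X + c.0)) + c.0) → =a=> p2
  p2 = 0 + (rec X. a.a.(0 + X + c.0)) + c.0 → =a=> p1, =c=> p3
  p3 = 0 → ·
LTS(Q): 4 reachable states
  q0 = rec X. a.a.(0 + X + c.0 + 0) → =a=> q1
  q1 = a.(0 + (rec X. a.a.(0 + X + c.0 + 0)) + c.0 + 0) → =a=> q2
  q2 = 0 + (rec X. a.a.(0 + X + c.0 + 0)) + c.0 + 0 → =a=> q1, =c=> q3
  q3 = 0 → ·
Partition-refinement fixed point:
  B0 = {p0, q0}
  B1 = {p1, q1}
  B2 = {p2, q2}
  B3 = {p3, q3}
p0 ∈ B0, q0 ∈ B0 → same block

YES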